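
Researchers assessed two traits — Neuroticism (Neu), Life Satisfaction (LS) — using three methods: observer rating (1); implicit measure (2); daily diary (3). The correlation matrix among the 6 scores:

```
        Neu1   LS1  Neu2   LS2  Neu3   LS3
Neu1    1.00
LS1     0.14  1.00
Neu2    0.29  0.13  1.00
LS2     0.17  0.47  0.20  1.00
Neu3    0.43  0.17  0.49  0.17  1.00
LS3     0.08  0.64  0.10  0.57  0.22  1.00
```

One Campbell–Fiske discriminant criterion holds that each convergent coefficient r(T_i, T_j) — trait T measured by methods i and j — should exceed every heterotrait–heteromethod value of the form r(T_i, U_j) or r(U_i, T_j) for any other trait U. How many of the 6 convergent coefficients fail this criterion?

0

Each convergent coefficient versus the relevant comparison correlations:
Neu (methods 1·2): 0.29 vs {0.17, 0.13} → pass.
Neu (methods 1·3): 0.43 vs {0.08, 0.17} → pass.
Neu (methods 2·3): 0.49 vs {0.10, 0.17} → pass.
LS (methods 1·2): 0.47 vs {0.13, 0.17} → pass.
LS (methods 1·3): 0.64 vs {0.17, 0.08} → pass.
LS (methods 2·3): 0.57 vs {0.17, 0.10} → pass.
0 of 6 fail.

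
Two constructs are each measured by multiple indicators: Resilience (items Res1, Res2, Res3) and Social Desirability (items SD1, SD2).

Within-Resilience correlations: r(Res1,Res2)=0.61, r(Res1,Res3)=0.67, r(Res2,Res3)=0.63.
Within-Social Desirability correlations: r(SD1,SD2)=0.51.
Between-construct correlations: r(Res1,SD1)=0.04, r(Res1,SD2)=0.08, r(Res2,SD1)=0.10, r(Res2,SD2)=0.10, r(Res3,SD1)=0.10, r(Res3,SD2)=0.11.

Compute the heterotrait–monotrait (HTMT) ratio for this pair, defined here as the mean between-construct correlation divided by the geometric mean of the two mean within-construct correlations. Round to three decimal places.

0.155

Mean between = 0.53/6 = 0.0883.
Mean within-Res = 1.91/3 = 0.6367; mean within-SD = 0.51/1 = 0.5100.
Geometric mean = √(0.6367 × 0.5100) = 0.5698.
HTMT = 0.0883 / 0.5698 = 0.155.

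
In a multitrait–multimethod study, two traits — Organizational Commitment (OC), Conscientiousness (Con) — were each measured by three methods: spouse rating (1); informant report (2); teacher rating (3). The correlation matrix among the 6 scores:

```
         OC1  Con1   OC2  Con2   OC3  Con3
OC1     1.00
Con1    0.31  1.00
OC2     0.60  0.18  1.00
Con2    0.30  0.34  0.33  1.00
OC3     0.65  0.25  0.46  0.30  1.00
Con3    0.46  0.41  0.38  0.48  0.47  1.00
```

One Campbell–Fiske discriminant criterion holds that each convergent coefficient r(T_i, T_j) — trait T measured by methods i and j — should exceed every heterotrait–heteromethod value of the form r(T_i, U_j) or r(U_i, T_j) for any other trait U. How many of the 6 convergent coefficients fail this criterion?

Each convergent coefficient versus the relevant comparison correlations:
OC (methods 1·2): 0.60 vs {0.30, 0.18} → pass.
OC (methods 1·3): 0.65 vs {0.46, 0.25} → pass.
OC (methods 2·3): 0.46 vs {0.38, 0.30} → pass.
Con (methods 1·2): 0.34 vs {0.18, 0.30} → pass.
Con (methods 1·3): 0.41 vs {0.25, 0.46} → fail.
Con (methods 2·3): 0.48 vs {0.30, 0.38} → pass.
1 of 6 fail.

1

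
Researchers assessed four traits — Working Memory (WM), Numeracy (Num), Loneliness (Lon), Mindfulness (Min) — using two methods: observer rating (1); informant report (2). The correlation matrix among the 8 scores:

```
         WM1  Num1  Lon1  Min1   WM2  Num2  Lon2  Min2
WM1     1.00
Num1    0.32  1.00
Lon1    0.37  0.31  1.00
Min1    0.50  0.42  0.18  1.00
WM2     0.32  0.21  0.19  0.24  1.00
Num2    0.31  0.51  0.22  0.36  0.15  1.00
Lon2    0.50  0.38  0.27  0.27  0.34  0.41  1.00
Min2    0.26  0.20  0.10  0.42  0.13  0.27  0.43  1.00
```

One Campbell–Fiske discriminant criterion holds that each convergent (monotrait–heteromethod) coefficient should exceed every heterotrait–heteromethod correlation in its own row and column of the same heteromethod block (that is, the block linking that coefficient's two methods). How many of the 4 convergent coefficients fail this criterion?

2

Convergent coefficients and their comparison sets:
WM (methods 1·2): 0.32 vs {0.31, 0.21, 0.50, 0.19, 0.26, 0.24} → fail.
Num (methods 1·2): 0.51 vs {0.21, 0.31, 0.38, 0.22, 0.20, 0.36} → pass.
Lon (methods 1·2): 0.27 vs {0.19, 0.50, 0.22, 0.38, 0.10, 0.27} → fail.
Min (methods 1·2): 0.42 vs {0.24, 0.26, 0.36, 0.20, 0.27, 0.10} → pass.
2 of 4 fail.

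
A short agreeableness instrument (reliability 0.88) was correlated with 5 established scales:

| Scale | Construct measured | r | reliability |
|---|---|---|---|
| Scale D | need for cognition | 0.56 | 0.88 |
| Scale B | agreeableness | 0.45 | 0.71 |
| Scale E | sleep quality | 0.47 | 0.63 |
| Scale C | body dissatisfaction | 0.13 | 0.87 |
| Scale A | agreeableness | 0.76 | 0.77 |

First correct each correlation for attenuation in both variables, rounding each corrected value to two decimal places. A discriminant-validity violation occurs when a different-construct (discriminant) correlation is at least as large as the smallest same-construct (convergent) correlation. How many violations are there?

Disattenuated r (r / √(r_scale · r_new)):
  Scale D (disc): 0.56 / √(0.88·0.88) = 0.64
  Scale B (conv): 0.45 / √(0.71·0.88) = 0.57
  Scale E (disc): 0.47 / √(0.63·0.88) = 0.63
  Scale C (disc): 0.13 / √(0.87·0.88) = 0.15
  Scale A (conv): 0.76 / √(0.77·0.88) = 0.92
Smallest convergent = 0.57. Discriminant values: 0.64, 0.63, 0.15; count ≥ 0.57 → 2.

2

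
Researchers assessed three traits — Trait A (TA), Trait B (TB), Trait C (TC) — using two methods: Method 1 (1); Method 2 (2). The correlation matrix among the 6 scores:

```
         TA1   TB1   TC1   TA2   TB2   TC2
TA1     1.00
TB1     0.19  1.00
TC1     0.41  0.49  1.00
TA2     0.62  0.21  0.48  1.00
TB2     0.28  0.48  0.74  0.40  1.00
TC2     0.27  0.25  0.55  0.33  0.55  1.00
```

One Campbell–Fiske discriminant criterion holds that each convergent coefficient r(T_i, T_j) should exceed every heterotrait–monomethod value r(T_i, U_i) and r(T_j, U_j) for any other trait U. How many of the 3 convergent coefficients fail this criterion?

2

Convergent coefficients and their comparison sets:
TA (methods 1·2): 0.62 vs {0.19, 0.40, 0.41, 0.33} → pass.
TB (methods 1·2): 0.48 vs {0.19, 0.40, 0.49, 0.55} → fail.
TC (methods 1·2): 0.55 vs {0.41, 0.33, 0.49, 0.55} → fail.
2 of 3 fail.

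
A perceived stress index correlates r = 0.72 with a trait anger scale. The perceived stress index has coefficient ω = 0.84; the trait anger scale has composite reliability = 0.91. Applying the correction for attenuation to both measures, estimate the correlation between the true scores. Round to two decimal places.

r_true = r_obs / √(r_xx · r_yy) = 0.72 / √(0.84 × 0.91) = 0.72 / √0.7644 = 0.72 / 0.8743 ≈ 0.82.

0.82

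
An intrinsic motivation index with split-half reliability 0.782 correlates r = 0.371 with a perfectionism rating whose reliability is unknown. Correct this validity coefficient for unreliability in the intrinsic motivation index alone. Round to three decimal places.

Single correction: r_c = r_obs / √r_xx = 0.371 / √0.782 = 0.371 / 0.8843 ≈ 0.420.

0.420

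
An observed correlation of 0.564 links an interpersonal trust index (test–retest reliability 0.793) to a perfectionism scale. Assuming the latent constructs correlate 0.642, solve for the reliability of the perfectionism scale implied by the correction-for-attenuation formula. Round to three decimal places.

0.973

r_true = r_obs / √(r_xx · r_yy) ⇒ 0.642 = 0.564 / √(0.793 · r_yy).
√(0.793 · r_yy) = 0.564 / 0.642 = 0.8785; 0.793 · r_yy = 0.7718; r_yy = 0.7718 / 0.793 ≈ 0.973.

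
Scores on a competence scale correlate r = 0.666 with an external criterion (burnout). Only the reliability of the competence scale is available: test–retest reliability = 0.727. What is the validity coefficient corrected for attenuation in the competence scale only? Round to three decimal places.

0.781

Single correction: r_c = r_obs / √r_xx = 0.666 / √0.727 = 0.666 / 0.8526 ≈ 0.781.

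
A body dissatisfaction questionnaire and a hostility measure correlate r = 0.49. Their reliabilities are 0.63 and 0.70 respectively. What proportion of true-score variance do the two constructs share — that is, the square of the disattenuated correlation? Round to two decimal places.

0.54

Disattenuated r = 0.49 / √(0.63 × 0.70) = 0.49 / 0.6641 = 0.7378.
Shared true-score variance = 0.7378² = 0.5443 ≈ 0.54.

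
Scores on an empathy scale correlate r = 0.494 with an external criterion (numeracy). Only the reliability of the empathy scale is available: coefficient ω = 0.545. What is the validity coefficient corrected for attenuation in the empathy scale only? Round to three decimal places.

Single correction: r_c = r_obs / √r_xx = 0.494 / √0.545 = 0.494 / 0.7382 ≈ 0.669.

0.669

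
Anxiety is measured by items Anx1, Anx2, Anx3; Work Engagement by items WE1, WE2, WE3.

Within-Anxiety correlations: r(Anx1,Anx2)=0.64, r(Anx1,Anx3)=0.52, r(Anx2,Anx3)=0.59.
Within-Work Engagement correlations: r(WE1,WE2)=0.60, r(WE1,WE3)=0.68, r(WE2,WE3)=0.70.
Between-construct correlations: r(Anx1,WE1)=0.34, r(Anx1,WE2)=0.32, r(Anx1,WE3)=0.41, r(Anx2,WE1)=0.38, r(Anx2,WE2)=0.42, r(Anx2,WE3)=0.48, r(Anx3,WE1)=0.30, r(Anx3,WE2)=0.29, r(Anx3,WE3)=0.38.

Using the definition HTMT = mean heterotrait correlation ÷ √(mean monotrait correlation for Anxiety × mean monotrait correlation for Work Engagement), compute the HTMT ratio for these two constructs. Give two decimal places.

0.59

Mean between = 3.32/9 = 0.3689.
Mean within-Anx = 1.75/3 = 0.5833; mean within-WE = 1.98/3 = 0.6600.
Geometric mean = √(0.5833 × 0.6600) = 0.6205.
HTMT = 0.3689 / 0.6205 = 0.59.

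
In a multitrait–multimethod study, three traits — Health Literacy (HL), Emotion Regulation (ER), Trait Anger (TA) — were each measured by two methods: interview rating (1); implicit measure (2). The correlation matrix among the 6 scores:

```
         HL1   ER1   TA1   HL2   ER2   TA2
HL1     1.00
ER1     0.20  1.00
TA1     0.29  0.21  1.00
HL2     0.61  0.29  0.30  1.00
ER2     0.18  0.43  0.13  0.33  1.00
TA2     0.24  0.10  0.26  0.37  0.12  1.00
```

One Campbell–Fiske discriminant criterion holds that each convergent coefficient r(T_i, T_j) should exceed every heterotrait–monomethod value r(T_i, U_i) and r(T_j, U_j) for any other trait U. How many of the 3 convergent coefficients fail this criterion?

1

Each convergent coefficient versus the relevant comparison correlations:
HL (methods 1·2): 0.61 vs {0.20, 0.33, 0.29, 0.37} → pass.
ER (methods 1·2): 0.43 vs {0.20, 0.33, 0.21, 0.12} → pass.
TA (methods 1·2): 0.26 vs {0.29, 0.37, 0.21, 0.12} → fail.
1 of 3 fail.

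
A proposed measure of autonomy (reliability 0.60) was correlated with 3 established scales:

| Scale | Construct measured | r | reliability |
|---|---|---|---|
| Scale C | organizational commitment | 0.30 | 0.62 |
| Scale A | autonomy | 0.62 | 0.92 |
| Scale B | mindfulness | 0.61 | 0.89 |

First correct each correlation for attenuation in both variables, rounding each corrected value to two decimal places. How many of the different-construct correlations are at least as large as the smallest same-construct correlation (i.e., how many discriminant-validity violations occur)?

Disattenuated r (r / √(r_scale · r_new)):
  Scale C (disc): 0.30 / √(0.62·0.60) = 0.49
  Scale A (conv): 0.62 / √(0.92·0.60) = 0.83
  Scale B (disc): 0.61 / √(0.89·0.60) = 0.83
Smallest convergent = 0.83. Discriminant values: 0.49, 0.83; count ≥ 0.83 → 1.

1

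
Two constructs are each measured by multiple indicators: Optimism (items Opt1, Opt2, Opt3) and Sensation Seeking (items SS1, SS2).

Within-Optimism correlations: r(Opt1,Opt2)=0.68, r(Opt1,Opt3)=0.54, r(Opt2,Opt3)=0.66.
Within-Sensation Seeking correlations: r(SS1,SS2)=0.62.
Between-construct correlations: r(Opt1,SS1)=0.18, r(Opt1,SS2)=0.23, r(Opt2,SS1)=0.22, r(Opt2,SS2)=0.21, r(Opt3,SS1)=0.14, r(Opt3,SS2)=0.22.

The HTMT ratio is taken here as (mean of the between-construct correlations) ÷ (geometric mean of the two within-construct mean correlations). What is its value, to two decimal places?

Mean heterotrait r = 1.20/6 = 0.2000.
Mean within-Opt = 1.88/3 = 0.6267; mean within-SS = 0.62/1 = 0.6200.
Geometric mean = √(0.6267 × 0.6200) = 0.6233.
HTMT = 0.2000 / 0.6233 = 0.32.

0.32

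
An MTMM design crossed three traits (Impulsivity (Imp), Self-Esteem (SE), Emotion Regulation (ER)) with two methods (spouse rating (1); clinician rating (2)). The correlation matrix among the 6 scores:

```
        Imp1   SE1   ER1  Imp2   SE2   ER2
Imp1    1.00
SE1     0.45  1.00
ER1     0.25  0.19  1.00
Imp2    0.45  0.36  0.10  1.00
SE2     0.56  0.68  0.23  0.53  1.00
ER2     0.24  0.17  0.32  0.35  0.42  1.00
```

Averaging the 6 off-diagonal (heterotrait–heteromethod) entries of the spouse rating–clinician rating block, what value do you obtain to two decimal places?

0.28

HTHM values (method 1 × method 2): 0.56, 0.24, 0.36, 0.17, 0.10, 0.23; mean = 1.66/6 = 0.28.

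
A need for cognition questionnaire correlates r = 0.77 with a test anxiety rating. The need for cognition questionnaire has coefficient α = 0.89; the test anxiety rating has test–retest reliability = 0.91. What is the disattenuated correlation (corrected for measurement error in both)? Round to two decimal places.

0.86

r_true = r_obs / √(r_xx · r_yy) = 0.77 / √(0.89 × 0.91) = 0.77 / √0.8099 = 0.77 / 0.8999 ≈ 0.86.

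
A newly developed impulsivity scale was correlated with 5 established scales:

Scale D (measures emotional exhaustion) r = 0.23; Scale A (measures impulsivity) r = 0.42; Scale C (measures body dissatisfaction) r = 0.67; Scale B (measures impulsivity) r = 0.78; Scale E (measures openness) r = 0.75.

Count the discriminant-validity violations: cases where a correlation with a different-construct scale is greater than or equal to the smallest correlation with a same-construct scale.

Convergent (same construct = impulsivity): Scale A, Scale B.
Smallest convergent = 0.42. Discriminant values: 0.23, 0.67, 0.75; count ≥ 0.42 → 2.

2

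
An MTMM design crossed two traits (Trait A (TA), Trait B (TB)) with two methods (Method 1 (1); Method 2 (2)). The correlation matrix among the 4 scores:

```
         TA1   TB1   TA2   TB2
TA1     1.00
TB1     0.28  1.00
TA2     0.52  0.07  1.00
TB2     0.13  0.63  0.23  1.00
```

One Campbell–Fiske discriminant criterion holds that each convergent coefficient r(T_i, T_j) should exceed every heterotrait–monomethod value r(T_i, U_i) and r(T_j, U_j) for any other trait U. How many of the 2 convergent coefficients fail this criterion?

Convergent coefficients and their comparison sets:
TA (methods 1·2): 0.52 vs {0.28, 0.23} → pass.
TB (methods 1·2): 0.63 vs {0.28, 0.23} → pass.
0 of 2 fail.

0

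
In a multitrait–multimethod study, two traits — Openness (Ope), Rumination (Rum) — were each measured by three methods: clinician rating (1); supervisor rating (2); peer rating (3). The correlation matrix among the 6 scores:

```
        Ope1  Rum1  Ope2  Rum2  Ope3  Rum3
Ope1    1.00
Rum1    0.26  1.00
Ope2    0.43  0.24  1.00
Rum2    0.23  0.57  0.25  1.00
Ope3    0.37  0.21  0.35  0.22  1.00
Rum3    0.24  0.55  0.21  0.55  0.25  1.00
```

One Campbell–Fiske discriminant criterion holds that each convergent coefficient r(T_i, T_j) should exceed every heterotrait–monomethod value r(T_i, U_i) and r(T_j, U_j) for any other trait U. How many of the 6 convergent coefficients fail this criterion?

0

Each convergent coefficient versus the relevant comparison correlations:
Ope (methods 1·2): 0.43 vs {0.26, 0.25} → pass.
Ope (methods 1·3): 0.37 vs {0.26, 0.25} → pass.
Ope (methods 2·3): 0.35 vs {0.25, 0.25} → pass.
Rum (methods 1·2): 0.57 vs {0.26, 0.25} → pass.
Rum (methods 1·3): 0.55 vs {0.26, 0.25} → pass.
Rum (methods 2·3): 0.55 vs {0.25, 0.25} → pass.
0 of 6 fail.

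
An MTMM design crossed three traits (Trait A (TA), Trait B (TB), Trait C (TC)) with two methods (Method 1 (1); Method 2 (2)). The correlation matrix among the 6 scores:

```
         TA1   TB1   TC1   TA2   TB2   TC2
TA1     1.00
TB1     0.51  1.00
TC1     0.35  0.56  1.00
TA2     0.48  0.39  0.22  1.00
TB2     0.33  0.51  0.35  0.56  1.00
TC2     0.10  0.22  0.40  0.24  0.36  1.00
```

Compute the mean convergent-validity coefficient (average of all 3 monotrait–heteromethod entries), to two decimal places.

0.46

Convergent values: 0.48, 0.51, 0.40; mean = 1.39/3 = 0.46.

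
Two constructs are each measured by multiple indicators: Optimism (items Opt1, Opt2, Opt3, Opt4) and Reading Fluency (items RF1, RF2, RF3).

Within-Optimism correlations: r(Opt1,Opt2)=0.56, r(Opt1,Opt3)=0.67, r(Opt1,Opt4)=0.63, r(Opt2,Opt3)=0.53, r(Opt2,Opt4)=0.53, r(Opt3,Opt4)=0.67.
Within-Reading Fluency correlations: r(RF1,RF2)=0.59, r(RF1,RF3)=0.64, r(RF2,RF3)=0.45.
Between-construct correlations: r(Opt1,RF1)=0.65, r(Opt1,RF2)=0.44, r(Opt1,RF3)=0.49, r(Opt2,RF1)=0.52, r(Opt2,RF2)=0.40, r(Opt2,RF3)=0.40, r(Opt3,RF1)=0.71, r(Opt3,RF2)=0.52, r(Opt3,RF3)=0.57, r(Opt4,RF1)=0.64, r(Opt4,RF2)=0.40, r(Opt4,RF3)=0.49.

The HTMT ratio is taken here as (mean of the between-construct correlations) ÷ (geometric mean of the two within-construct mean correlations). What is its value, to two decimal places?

Mean between = 6.23/12 = 0.5192.
Mean within-Opt = 3.59/6 = 0.5983; mean within-RF = 1.68/3 = 0.5600.
Geometric mean = √(0.5983 × 0.5600) = 0.5788.
HTMT = 0.5192 / 0.5788 = 0.90.

0.90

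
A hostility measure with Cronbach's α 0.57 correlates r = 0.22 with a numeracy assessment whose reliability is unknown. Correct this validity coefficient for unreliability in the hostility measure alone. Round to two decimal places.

0.29

Single correction: r_c = r_obs / √r_xx = 0.22 / √0.57 = 0.22 / 0.7550 ≈ 0.29.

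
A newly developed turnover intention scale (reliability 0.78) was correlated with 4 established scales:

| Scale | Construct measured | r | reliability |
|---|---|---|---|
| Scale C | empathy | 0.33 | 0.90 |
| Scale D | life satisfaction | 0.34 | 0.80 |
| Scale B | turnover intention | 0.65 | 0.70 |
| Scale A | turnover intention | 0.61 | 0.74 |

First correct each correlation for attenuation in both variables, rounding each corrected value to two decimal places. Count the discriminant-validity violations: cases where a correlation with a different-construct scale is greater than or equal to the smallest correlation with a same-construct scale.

0

Disattenuated r (r / √(r_scale · r_new)):
  Scale C (disc): 0.33 / √(0.90·0.78) = 0.39
  Scale D (disc): 0.34 / √(0.80·0.78) = 0.43
  Scale B (conv): 0.65 / √(0.70·0.78) = 0.88
  Scale A (conv): 0.61 / √(0.74·0.78) = 0.80
Smallest convergent = 0.80. Discriminant values: 0.39, 0.43; count ≥ 0.80 → 0.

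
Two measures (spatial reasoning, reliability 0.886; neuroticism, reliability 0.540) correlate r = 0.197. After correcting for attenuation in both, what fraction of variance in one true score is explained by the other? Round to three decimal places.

Disattenuated r = 0.197 / √(0.886 × 0.540) = 0.197 / 0.6917 = 0.2848.
Shared true-score variance = 0.2848² = 0.0811 ≈ 0.081.

0.081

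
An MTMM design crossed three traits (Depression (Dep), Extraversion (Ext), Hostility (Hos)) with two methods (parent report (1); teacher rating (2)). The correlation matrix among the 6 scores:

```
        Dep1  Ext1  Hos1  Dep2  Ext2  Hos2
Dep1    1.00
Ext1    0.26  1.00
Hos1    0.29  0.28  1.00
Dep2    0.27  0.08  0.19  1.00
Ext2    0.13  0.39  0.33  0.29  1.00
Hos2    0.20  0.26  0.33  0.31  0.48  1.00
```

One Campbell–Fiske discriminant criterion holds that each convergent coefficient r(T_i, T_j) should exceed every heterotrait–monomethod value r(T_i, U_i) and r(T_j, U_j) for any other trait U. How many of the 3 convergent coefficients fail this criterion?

3

Convergent coefficients and their comparison sets:
Dep (methods 1·2): 0.27 vs {0.26, 0.29, 0.29, 0.31} → fail.
Ext (methods 1·2): 0.39 vs {0.26, 0.29, 0.28, 0.48} → fail.
Hos (methods 1·2): 0.33 vs {0.29, 0.31, 0.28, 0.48} → fail.
3 of 3 fail.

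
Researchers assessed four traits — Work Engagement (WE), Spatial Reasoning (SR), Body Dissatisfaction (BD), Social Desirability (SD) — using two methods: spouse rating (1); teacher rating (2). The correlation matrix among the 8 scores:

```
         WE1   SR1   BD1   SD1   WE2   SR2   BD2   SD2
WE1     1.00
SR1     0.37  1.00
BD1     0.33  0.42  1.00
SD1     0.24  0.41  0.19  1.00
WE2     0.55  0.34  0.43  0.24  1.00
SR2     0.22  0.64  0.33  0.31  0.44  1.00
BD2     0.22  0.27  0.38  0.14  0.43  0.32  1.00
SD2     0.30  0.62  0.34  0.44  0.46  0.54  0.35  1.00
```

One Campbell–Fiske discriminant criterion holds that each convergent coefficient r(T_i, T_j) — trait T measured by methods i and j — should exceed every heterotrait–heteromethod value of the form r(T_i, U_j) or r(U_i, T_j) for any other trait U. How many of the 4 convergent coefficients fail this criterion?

2

Checking each validity diagonal entry against its comparison values:
WE (methods 1·2): 0.55 vs {0.22, 0.34, 0.22, 0.43, 0.30, 0.24} → pass.
SR (methods 1·2): 0.64 vs {0.34, 0.22, 0.27, 0.33, 0.62, 0.31} → pass.
BD (methods 1·2): 0.38 vs {0.43, 0.22, 0.33, 0.27, 0.34, 0.14} → fail.
SD (methods 1·2): 0.44 vs {0.24, 0.30, 0.31, 0.62, 0.14, 0.34} → fail.
2 of 4 fail.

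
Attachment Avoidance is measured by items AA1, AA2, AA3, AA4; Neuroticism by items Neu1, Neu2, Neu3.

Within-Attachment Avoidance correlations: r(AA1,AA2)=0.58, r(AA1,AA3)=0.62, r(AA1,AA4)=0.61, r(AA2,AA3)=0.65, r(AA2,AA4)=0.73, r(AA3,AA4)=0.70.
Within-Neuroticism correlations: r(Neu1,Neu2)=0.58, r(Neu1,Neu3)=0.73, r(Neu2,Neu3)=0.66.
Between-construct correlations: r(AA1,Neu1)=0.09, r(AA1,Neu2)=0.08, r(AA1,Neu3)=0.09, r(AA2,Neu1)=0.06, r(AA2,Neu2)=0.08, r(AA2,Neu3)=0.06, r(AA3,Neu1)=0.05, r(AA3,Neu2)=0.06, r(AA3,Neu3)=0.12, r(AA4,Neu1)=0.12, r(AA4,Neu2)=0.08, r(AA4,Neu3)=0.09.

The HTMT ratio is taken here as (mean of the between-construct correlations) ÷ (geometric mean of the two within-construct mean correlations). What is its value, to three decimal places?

0.125

Mean heterotrait r = 0.98/12 = 0.0817.
Mean within-AA = 3.89/6 = 0.6483; mean within-Neu = 1.97/3 = 0.6567.
Geometric mean = √(0.6483 × 0.6567) = 0.6525.
HTMT = 0.0817 / 0.6525 = 0.125.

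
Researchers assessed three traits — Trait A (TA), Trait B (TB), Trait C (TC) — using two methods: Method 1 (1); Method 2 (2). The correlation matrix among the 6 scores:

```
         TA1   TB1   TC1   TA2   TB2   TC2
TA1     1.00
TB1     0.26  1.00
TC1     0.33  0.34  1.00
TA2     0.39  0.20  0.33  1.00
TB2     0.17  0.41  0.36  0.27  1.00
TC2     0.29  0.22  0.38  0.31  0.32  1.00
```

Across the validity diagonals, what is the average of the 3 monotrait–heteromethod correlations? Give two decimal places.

Convergent values: 0.39, 0.41, 0.38; mean = 1.18/3 = 0.39.

0.39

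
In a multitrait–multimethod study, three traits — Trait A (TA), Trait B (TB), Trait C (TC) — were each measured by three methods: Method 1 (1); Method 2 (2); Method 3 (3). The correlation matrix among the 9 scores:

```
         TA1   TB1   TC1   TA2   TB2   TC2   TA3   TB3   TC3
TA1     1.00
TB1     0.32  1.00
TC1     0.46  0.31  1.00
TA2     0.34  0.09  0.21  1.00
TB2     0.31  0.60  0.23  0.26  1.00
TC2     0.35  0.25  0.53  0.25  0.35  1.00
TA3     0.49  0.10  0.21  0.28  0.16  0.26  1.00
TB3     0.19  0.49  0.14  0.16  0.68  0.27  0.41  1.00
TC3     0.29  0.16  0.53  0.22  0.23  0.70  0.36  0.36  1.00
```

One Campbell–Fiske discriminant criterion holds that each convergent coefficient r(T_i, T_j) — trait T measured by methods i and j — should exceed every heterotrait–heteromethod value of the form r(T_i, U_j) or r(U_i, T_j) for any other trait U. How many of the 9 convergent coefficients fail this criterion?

1

Convergent coefficients and their comparison sets:
TA (methods 1·2): 0.34 vs {0.31, 0.09, 0.35, 0.21} → fail.
TA (methods 1·3): 0.49 vs {0.19, 0.10, 0.29, 0.21} → pass.
TA (methods 2·3): 0.28 vs {0.16, 0.16, 0.22, 0.26} → pass.
TB (methods 1·2): 0.60 vs {0.09, 0.31, 0.25, 0.23} → pass.
TB (methods 1·3): 0.49 vs {0.10, 0.19, 0.16, 0.14} → pass.
TB (methods 2·3): 0.68 vs {0.16, 0.16, 0.23, 0.27} → pass.
TC (methods 1·2): 0.53 vs {0.21, 0.35, 0.23, 0.25} → pass.
TC (methods 1·3): 0.53 vs {0.21, 0.29, 0.14, 0.16} → pass.
TC (methods 2·3): 0.70 vs {0.26, 0.22, 0.27, 0.23} → pass.
1 of 9 fail.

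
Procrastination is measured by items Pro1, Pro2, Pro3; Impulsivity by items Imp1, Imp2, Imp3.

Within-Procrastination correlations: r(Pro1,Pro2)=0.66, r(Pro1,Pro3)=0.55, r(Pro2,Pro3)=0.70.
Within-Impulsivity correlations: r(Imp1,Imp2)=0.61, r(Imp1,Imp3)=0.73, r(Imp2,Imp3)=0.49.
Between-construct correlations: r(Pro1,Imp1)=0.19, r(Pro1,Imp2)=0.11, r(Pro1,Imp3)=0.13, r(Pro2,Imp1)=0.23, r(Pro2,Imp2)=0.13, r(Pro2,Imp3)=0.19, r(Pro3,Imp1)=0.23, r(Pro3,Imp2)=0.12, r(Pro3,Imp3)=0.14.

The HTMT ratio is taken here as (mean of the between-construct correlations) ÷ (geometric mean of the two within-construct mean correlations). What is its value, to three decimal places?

0.262

Between-construct mean = 1.47/9 = 0.1633.
Mean within-Pro = 1.91/3 = 0.6367; mean within-Imp = 1.83/3 = 0.6100.
Geometric mean = √(0.6367 × 0.6100) = 0.6232.
HTMT = 0.1633 / 0.6232 = 0.262.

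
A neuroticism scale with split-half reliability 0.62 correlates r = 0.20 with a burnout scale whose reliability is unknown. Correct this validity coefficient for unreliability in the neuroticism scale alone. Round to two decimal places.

Single correction: r_c = r_obs / √r_xx = 0.20 / √0.62 = 0.20 / 0.7874 ≈ 0.25.

0.25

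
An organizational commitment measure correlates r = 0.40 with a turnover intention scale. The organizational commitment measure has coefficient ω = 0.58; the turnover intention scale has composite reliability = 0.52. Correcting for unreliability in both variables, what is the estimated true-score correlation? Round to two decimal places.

r_true = r_obs / √(r_xx · r_yy) = 0.40 / √(0.58 × 0.52) = 0.40 / √0.3016 = 0.40 / 0.5492 ≈ 0.73.

0.73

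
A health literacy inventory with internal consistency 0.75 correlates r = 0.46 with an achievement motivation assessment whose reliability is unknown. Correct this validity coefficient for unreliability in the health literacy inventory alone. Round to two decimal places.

0.53

Single correction: r_c = r_obs / √r_xx = 0.46 / √0.75 = 0.46 / 0.8660 ≈ 0.53.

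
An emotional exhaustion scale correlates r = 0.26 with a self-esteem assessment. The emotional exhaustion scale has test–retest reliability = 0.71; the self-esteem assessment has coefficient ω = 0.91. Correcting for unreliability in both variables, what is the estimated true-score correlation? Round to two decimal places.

r_true = r_obs / √(r_xx · r_yy) = 0.26 / √(0.71 × 0.91) = 0.26 / √0.6461 = 0.26 / 0.8038 ≈ 0.32.

0.32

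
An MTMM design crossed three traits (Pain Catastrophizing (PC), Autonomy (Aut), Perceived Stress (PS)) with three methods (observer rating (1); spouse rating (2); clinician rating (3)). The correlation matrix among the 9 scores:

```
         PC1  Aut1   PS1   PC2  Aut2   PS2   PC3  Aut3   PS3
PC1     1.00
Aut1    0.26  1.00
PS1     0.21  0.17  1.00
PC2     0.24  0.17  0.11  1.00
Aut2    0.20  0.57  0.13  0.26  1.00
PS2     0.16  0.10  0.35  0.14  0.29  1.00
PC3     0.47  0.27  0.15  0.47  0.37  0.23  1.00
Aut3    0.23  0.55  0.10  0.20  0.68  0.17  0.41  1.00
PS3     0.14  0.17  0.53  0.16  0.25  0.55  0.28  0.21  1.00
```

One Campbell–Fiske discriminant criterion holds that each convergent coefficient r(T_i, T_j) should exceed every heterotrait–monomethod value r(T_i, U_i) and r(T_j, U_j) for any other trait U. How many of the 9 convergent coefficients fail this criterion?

1

Convergent coefficients and their comparison sets:
PC (methods 1·2): 0.24 vs {0.26, 0.26, 0.21, 0.14} → fail.
PC (methods 1·3): 0.47 vs {0.26, 0.41, 0.21, 0.28} → pass.
PC (methods 2·3): 0.47 vs {0.26, 0.41, 0.14, 0.28} → pass.
Aut (methods 1·2): 0.57 vs {0.26, 0.26, 0.17, 0.29} → pass.
Aut (methods 1·3): 0.55 vs {0.26, 0.41, 0.17, 0.21} → pass.
Aut (methods 2·3): 0.68 vs {0.26, 0.41, 0.29, 0.21} → pass.
PS (methods 1·2): 0.35 vs {0.21, 0.14, 0.17, 0.29} → pass.
PS (methods 1·3): 0.53 vs {0.21, 0.28, 0.17, 0.21} → pass.
PS (methods 2·3): 0.55 vs {0.14, 0.28, 0.29, 0.21} → pass.
1 of 9 fail.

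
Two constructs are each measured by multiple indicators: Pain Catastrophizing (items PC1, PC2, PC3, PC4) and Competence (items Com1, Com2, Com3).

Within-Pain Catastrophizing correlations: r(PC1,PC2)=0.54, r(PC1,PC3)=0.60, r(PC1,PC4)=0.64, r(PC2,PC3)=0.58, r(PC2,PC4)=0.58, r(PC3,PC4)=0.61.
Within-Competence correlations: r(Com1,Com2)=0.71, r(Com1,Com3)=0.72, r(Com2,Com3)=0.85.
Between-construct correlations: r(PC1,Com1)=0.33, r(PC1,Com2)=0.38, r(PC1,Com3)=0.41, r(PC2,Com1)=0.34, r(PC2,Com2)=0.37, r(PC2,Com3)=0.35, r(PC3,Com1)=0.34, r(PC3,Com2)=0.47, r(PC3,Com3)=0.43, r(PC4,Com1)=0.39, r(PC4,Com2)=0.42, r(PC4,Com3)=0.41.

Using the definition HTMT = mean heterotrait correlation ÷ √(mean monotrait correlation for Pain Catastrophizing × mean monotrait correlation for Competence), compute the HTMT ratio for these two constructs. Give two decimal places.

Between-construct mean = 4.64/12 = 0.3867.
Mean within-PC = 3.55/6 = 0.5917; mean within-Com = 2.28/3 = 0.7600.
Geometric mean = √(0.5917 × 0.7600) = 0.6706.
HTMT = 0.3867 / 0.6706 = 0.58.

0.58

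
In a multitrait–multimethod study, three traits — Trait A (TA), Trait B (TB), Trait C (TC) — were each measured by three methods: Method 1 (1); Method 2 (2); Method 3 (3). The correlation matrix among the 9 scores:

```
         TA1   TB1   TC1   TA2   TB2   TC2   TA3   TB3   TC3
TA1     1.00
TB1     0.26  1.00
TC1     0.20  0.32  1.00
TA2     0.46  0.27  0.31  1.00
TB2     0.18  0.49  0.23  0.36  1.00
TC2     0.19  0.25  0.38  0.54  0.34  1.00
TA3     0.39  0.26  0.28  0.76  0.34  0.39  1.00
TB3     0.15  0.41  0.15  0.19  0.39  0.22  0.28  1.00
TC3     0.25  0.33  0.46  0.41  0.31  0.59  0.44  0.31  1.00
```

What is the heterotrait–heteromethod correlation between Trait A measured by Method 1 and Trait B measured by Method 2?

Different traits and methods: r(TA1, TB2) = 0.18.

0.18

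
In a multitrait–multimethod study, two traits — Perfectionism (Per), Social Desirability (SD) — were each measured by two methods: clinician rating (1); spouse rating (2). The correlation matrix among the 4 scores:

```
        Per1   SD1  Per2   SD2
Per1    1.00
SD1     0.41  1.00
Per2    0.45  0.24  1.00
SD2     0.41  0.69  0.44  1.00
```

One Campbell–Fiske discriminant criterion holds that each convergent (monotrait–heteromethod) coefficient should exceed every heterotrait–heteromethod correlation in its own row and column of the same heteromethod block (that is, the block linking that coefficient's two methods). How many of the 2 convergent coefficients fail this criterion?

0

Convergent coefficients and their comparison sets:
Per (methods 1·2): 0.45 vs {0.41, 0.24} → pass.
SD (methods 1·2): 0.69 vs {0.24, 0.41} → pass.
0 of 2 fail.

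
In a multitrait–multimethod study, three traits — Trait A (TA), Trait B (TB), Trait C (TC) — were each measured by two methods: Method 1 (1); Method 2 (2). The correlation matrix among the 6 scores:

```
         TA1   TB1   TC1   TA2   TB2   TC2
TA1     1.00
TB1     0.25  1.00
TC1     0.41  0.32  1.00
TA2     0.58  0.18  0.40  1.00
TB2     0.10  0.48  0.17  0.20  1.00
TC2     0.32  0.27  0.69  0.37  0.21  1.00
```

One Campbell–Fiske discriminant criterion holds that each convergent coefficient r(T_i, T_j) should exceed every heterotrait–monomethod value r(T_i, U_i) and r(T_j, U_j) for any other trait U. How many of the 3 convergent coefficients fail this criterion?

Checking each validity diagonal entry against its comparison values:
TA (methods 1·2): 0.58 vs {0.25, 0.20, 0.41, 0.37} → pass.
TB (methods 1·2): 0.48 vs {0.25, 0.20, 0.32, 0.21} → pass.
TC (methods 1·2): 0.69 vs {0.41, 0.37, 0.32, 0.21} → pass.
0 of 3 fail.

0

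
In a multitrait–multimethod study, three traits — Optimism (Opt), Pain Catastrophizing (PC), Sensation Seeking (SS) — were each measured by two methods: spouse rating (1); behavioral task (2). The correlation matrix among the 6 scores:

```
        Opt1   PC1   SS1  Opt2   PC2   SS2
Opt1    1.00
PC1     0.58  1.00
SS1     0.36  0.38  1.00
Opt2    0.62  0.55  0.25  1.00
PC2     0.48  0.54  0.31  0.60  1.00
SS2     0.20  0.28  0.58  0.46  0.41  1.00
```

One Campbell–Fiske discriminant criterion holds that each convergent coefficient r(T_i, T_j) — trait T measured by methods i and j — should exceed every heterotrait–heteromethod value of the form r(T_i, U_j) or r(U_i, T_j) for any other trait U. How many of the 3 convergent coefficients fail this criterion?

1

Each convergent coefficient versus the relevant comparison correlations:
Opt (methods 1·2): 0.62 vs {0.48, 0.55, 0.20, 0.25} → pass.
PC (methods 1·2): 0.54 vs {0.55, 0.48, 0.28, 0.31} → fail.
SS (methods 1·2): 0.58 vs {0.25, 0.20, 0.31, 0.28} → pass.
1 of 3 fail.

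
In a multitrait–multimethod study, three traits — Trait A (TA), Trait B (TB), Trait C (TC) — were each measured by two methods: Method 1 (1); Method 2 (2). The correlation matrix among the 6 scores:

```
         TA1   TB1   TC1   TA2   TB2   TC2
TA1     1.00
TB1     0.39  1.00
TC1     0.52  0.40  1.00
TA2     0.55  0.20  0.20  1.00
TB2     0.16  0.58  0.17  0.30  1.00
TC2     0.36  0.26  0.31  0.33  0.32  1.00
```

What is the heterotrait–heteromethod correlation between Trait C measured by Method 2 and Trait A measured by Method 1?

Different traits and methods: r(TC2, TA1) = 0.36.

0.36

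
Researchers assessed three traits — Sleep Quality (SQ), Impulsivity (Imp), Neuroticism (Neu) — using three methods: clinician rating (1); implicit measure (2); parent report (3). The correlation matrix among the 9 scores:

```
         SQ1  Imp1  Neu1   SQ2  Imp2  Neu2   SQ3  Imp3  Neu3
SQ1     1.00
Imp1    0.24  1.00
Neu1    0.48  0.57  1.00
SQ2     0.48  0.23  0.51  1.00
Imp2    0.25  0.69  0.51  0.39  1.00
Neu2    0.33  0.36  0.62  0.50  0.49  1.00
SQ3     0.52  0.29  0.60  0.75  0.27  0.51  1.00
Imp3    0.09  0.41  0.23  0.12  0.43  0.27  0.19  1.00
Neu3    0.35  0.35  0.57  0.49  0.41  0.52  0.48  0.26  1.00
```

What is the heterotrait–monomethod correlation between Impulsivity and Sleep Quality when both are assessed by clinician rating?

0.24

Different traits, same method: r(Imp1, SQ1) = 0.24.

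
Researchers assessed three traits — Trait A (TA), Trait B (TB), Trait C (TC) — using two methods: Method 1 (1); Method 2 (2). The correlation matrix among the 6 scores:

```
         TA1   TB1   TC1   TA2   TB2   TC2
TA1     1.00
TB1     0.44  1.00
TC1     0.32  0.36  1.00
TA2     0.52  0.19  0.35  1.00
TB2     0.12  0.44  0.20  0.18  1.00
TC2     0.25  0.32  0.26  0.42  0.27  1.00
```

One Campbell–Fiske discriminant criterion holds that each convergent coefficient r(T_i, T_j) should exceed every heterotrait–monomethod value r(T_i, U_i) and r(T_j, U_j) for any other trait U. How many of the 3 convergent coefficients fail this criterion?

2

Checking each validity diagonal entry against its comparison values:
TA (methods 1·2): 0.52 vs {0.44, 0.18, 0.32, 0.42} → pass.
TB (methods 1·2): 0.44 vs {0.44, 0.18, 0.36, 0.27} → fail.
TC (methods 1·2): 0.26 vs {0.32, 0.42, 0.36, 0.27} → fail.
2 of 3 fail.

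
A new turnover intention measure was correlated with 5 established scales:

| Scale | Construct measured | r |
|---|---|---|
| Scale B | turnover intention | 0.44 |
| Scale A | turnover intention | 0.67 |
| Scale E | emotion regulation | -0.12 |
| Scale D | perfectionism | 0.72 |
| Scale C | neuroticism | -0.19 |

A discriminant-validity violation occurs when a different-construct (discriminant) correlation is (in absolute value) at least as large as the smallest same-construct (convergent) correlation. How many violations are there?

Convergent (same construct = turnover intention): Scale B, Scale A.
Smallest convergent = 0.44. Discriminant |r|: 0.12, 0.72, 0.19; count ≥ 0.44 → 1.

1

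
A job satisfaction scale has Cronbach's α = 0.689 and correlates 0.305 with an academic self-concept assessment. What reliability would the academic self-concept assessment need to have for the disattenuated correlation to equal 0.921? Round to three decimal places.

0.159

r_true = r_obs / √(r_xx · r_yy) ⇒ 0.921 = 0.305 / √(0.689 · r_yy).
√(0.689 · r_yy) = 0.305 / 0.921 = 0.3312; 0.689 · r_yy = 0.1097; r_yy = 0.1097 / 0.689 ≈ 0.159.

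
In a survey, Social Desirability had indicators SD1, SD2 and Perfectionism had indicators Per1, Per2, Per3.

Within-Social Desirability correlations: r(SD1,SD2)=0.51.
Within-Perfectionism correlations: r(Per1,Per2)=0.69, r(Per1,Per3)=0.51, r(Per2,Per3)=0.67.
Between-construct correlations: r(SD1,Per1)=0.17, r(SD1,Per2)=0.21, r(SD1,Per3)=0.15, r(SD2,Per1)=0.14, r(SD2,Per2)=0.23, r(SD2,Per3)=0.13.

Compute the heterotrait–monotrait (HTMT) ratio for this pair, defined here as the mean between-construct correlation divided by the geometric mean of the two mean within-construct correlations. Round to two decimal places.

Mean heterotrait r = 1.03/6 = 0.1717.
Mean within-SD = 0.51/1 = 0.5100; mean within-Per = 1.87/3 = 0.6233.
Geometric mean = √(0.5100 × 0.6233) = 0.5638.
HTMT = 0.1717 / 0.5638 = 0.30.

0.30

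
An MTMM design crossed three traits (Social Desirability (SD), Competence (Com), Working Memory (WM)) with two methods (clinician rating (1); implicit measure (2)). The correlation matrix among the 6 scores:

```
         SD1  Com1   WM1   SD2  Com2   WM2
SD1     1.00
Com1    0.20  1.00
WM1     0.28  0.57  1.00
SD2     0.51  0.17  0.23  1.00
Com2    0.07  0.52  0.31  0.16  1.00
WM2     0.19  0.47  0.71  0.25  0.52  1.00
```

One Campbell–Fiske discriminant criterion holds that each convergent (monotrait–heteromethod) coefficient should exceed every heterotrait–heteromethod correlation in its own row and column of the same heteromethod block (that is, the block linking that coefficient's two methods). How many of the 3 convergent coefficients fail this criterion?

Checking each validity diagonal entry against its comparison values:
SD (methods 1·2): 0.51 vs {0.07, 0.17, 0.19, 0.23} → pass.
Com (methods 1·2): 0.52 vs {0.17, 0.07, 0.47, 0.31} → pass.
WM (methods 1·2): 0.71 vs {0.23, 0.19, 0.31, 0.47} → pass.
0 of 3 fail.

0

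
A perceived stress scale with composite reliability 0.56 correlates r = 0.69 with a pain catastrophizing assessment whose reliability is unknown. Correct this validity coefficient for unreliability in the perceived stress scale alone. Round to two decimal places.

Single correction: r_c = r_obs / √r_xx = 0.69 / √0.56 = 0.69 / 0.7483 ≈ 0.92.

0.92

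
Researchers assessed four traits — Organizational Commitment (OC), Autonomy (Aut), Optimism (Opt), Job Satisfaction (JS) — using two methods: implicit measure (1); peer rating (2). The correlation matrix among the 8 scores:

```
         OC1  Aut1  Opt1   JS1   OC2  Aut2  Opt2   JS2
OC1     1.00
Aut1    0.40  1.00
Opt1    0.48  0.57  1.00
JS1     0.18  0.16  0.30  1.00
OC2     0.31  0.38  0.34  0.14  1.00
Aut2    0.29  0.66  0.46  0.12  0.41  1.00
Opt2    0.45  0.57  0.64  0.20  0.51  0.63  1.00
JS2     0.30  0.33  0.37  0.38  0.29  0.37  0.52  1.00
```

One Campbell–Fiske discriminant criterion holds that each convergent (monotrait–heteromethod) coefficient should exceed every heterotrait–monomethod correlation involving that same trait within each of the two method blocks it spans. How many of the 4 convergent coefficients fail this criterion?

Checking each validity diagonal entry against its comparison values:
OC (methods 1·2): 0.31 vs {0.40, 0.41, 0.48, 0.51, 0.18, 0.29} → fail.
Aut (methods 1·2): 0.66 vs {0.40, 0.41, 0.57, 0.63, 0.16, 0.37} → pass.
Opt (methods 1·2): 0.64 vs {0.48, 0.51, 0.57, 0.63, 0.30, 0.52} → pass.
JS (methods 1·2): 0.38 vs {0.18, 0.29, 0.16, 0.37, 0.30, 0.52} → fail.
2 of 4 fail.

2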